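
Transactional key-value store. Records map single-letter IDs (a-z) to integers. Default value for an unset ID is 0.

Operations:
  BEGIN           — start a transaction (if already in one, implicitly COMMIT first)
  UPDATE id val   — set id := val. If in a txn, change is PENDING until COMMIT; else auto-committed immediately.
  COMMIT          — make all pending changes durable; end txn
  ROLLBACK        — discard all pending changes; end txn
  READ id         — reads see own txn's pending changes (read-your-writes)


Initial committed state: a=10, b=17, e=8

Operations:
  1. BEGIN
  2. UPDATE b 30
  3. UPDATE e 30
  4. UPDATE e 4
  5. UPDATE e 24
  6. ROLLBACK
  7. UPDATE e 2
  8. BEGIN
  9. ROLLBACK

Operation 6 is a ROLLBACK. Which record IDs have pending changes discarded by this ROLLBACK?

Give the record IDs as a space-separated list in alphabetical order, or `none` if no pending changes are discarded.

Initial committed: {a=10, b=17, e=8}
Op 1: BEGIN: in_txn=True, pending={}
Op 2: UPDATE b=30 (pending; pending now {b=30})
Op 3: UPDATE e=30 (pending; pending now {b=30, e=30})
Op 4: UPDATE e=4 (pending; pending now {b=30, e=4})
Op 5: UPDATE e=24 (pending; pending now {b=30, e=24})
Op 6: ROLLBACK: discarded pending ['b', 'e']; in_txn=False
Op 7: UPDATE e=2 (auto-commit; committed e=2)
Op 8: BEGIN: in_txn=True, pending={}
Op 9: ROLLBACK: discarded pending []; in_txn=False
ROLLBACK at op 6 discards: ['b', 'e']

Answer: b e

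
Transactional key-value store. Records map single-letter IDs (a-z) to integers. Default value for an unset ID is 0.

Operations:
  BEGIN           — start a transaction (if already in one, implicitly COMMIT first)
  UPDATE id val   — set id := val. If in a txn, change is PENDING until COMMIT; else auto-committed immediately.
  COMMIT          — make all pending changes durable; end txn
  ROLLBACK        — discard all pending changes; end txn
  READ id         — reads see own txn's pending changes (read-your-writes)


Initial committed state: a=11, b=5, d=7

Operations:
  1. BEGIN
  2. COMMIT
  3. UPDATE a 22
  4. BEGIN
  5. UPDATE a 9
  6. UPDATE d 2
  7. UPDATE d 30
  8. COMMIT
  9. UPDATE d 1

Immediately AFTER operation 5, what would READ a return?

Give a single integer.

Initial committed: {a=11, b=5, d=7}
Op 1: BEGIN: in_txn=True, pending={}
Op 2: COMMIT: merged [] into committed; committed now {a=11, b=5, d=7}
Op 3: UPDATE a=22 (auto-commit; committed a=22)
Op 4: BEGIN: in_txn=True, pending={}
Op 5: UPDATE a=9 (pending; pending now {a=9})
After op 5: visible(a) = 9 (pending={a=9}, committed={a=22, b=5, d=7})

Answer: 9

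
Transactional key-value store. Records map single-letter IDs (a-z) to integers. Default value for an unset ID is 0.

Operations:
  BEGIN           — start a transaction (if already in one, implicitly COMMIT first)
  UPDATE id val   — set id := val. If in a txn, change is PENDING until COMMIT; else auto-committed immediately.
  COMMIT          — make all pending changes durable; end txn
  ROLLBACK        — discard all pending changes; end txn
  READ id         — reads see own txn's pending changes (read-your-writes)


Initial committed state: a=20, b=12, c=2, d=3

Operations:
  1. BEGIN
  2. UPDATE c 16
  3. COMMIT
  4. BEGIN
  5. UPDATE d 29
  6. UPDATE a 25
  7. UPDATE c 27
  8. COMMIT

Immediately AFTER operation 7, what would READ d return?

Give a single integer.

Initial committed: {a=20, b=12, c=2, d=3}
Op 1: BEGIN: in_txn=True, pending={}
Op 2: UPDATE c=16 (pending; pending now {c=16})
Op 3: COMMIT: merged ['c'] into committed; committed now {a=20, b=12, c=16, d=3}
Op 4: BEGIN: in_txn=True, pending={}
Op 5: UPDATE d=29 (pending; pending now {d=29})
Op 6: UPDATE a=25 (pending; pending now {a=25, d=29})
Op 7: UPDATE c=27 (pending; pending now {a=25, c=27, d=29})
After op 7: visible(d) = 29 (pending={a=25, c=27, d=29}, committed={a=20, b=12, c=16, d=3})

Answer: 29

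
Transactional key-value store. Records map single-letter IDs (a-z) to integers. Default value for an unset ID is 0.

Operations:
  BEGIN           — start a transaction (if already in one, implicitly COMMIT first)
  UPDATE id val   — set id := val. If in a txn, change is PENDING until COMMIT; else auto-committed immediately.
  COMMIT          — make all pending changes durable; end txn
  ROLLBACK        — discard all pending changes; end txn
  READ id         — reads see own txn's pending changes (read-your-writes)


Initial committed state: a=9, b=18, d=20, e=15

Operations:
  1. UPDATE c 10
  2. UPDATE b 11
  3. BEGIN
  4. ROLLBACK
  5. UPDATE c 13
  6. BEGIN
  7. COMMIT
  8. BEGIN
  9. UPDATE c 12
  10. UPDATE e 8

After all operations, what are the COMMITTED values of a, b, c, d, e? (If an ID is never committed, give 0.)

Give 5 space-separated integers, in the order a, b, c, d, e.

Initial committed: {a=9, b=18, d=20, e=15}
Op 1: UPDATE c=10 (auto-commit; committed c=10)
Op 2: UPDATE b=11 (auto-commit; committed b=11)
Op 3: BEGIN: in_txn=True, pending={}
Op 4: ROLLBACK: discarded pending []; in_txn=False
Op 5: UPDATE c=13 (auto-commit; committed c=13)
Op 6: BEGIN: in_txn=True, pending={}
Op 7: COMMIT: merged [] into committed; committed now {a=9, b=11, c=13, d=20, e=15}
Op 8: BEGIN: in_txn=True, pending={}
Op 9: UPDATE c=12 (pending; pending now {c=12})
Op 10: UPDATE e=8 (pending; pending now {c=12, e=8})
Final committed: {a=9, b=11, c=13, d=20, e=15}

Answer: 9 11 13 20 15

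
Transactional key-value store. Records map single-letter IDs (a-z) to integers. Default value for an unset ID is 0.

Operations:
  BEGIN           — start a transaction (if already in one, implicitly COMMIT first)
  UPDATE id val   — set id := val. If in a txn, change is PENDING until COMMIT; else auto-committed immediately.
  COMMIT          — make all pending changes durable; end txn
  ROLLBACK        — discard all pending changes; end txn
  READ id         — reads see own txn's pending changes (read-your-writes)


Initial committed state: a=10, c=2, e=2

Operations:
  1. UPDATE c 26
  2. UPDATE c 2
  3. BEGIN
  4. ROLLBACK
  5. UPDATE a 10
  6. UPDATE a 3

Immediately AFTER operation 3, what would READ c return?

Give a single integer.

Answer: 2

Derivation:
Initial committed: {a=10, c=2, e=2}
Op 1: UPDATE c=26 (auto-commit; committed c=26)
Op 2: UPDATE c=2 (auto-commit; committed c=2)
Op 3: BEGIN: in_txn=True, pending={}
After op 3: visible(c) = 2 (pending={}, committed={a=10, c=2, e=2})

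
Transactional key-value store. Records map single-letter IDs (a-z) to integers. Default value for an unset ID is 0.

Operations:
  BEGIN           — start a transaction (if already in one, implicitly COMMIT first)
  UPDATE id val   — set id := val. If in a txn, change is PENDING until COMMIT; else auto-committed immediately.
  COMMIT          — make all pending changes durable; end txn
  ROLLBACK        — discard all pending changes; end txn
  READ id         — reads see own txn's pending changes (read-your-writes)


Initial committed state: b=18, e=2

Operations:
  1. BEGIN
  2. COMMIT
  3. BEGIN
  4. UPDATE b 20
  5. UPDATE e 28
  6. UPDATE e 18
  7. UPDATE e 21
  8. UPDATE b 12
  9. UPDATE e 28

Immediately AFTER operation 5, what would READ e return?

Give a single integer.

Answer: 28

Derivation:
Initial committed: {b=18, e=2}
Op 1: BEGIN: in_txn=True, pending={}
Op 2: COMMIT: merged [] into committed; committed now {b=18, e=2}
Op 3: BEGIN: in_txn=True, pending={}
Op 4: UPDATE b=20 (pending; pending now {b=20})
Op 5: UPDATE e=28 (pending; pending now {b=20, e=28})
After op 5: visible(e) = 28 (pending={b=20, e=28}, committed={b=18, e=2})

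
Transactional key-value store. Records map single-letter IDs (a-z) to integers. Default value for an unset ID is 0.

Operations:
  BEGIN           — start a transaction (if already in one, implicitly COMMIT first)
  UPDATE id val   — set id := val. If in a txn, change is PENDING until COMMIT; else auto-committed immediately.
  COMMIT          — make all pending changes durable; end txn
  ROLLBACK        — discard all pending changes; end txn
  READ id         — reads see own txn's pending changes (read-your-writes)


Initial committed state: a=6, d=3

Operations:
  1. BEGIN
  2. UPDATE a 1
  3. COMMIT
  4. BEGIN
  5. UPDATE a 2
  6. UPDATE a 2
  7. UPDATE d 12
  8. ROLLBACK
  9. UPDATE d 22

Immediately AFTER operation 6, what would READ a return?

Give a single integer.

Initial committed: {a=6, d=3}
Op 1: BEGIN: in_txn=True, pending={}
Op 2: UPDATE a=1 (pending; pending now {a=1})
Op 3: COMMIT: merged ['a'] into committed; committed now {a=1, d=3}
Op 4: BEGIN: in_txn=True, pending={}
Op 5: UPDATE a=2 (pending; pending now {a=2})
Op 6: UPDATE a=2 (pending; pending now {a=2})
After op 6: visible(a) = 2 (pending={a=2}, committed={a=1, d=3})

Answer: 2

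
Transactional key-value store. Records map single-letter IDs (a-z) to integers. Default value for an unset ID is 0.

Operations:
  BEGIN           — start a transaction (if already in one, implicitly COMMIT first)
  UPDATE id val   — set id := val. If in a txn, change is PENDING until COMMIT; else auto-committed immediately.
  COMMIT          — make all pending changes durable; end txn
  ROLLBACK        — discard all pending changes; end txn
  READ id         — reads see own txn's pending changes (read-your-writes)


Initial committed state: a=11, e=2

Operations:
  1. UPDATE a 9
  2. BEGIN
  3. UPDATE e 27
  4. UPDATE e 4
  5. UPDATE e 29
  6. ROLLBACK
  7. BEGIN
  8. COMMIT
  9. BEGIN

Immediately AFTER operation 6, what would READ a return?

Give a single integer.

Initial committed: {a=11, e=2}
Op 1: UPDATE a=9 (auto-commit; committed a=9)
Op 2: BEGIN: in_txn=True, pending={}
Op 3: UPDATE e=27 (pending; pending now {e=27})
Op 4: UPDATE e=4 (pending; pending now {e=4})
Op 5: UPDATE e=29 (pending; pending now {e=29})
Op 6: ROLLBACK: discarded pending ['e']; in_txn=False
After op 6: visible(a) = 9 (pending={}, committed={a=9, e=2})

Answer: 9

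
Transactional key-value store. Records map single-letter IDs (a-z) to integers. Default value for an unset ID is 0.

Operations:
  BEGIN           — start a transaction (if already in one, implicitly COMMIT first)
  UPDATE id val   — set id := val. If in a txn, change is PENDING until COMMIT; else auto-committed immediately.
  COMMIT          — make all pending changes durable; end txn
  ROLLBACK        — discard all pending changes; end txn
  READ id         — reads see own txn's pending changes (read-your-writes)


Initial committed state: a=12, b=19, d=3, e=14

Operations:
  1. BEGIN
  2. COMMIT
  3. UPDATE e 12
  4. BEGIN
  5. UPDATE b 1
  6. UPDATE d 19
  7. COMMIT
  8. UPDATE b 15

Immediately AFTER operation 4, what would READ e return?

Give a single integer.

Answer: 12

Derivation:
Initial committed: {a=12, b=19, d=3, e=14}
Op 1: BEGIN: in_txn=True, pending={}
Op 2: COMMIT: merged [] into committed; committed now {a=12, b=19, d=3, e=14}
Op 3: UPDATE e=12 (auto-commit; committed e=12)
Op 4: BEGIN: in_txn=True, pending={}
After op 4: visible(e) = 12 (pending={}, committed={a=12, b=19, d=3, e=12})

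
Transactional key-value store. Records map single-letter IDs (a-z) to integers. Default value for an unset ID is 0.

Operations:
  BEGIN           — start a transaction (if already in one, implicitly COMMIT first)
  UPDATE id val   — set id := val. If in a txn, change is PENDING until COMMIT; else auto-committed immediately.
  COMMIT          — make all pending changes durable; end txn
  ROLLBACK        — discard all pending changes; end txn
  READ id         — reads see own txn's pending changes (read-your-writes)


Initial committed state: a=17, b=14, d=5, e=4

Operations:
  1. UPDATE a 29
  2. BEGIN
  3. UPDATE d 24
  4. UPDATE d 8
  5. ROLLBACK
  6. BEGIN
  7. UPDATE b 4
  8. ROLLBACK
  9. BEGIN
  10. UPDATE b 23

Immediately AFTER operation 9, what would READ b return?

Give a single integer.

Answer: 14

Derivation:
Initial committed: {a=17, b=14, d=5, e=4}
Op 1: UPDATE a=29 (auto-commit; committed a=29)
Op 2: BEGIN: in_txn=True, pending={}
Op 3: UPDATE d=24 (pending; pending now {d=24})
Op 4: UPDATE d=8 (pending; pending now {d=8})
Op 5: ROLLBACK: discarded pending ['d']; in_txn=False
Op 6: BEGIN: in_txn=True, pending={}
Op 7: UPDATE b=4 (pending; pending now {b=4})
Op 8: ROLLBACK: discarded pending ['b']; in_txn=False
Op 9: BEGIN: in_txn=True, pending={}
After op 9: visible(b) = 14 (pending={}, committed={a=29, b=14, d=5, e=4})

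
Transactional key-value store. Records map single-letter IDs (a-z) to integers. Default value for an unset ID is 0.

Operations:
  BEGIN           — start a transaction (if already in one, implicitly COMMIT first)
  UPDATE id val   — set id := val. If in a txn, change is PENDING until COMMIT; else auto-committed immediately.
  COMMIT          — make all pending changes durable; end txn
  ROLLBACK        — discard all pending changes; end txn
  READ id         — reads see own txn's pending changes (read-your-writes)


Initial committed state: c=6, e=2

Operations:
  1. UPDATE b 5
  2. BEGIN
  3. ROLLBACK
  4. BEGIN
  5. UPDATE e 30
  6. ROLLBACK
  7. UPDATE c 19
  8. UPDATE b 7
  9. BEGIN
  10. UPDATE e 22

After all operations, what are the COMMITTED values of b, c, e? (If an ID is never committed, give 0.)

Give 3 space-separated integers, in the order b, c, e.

Answer: 7 19 2

Derivation:
Initial committed: {c=6, e=2}
Op 1: UPDATE b=5 (auto-commit; committed b=5)
Op 2: BEGIN: in_txn=True, pending={}
Op 3: ROLLBACK: discarded pending []; in_txn=False
Op 4: BEGIN: in_txn=True, pending={}
Op 5: UPDATE e=30 (pending; pending now {e=30})
Op 6: ROLLBACK: discarded pending ['e']; in_txn=False
Op 7: UPDATE c=19 (auto-commit; committed c=19)
Op 8: UPDATE b=7 (auto-commit; committed b=7)
Op 9: BEGIN: in_txn=True, pending={}
Op 10: UPDATE e=22 (pending; pending now {e=22})
Final committed: {b=7, c=19, e=2}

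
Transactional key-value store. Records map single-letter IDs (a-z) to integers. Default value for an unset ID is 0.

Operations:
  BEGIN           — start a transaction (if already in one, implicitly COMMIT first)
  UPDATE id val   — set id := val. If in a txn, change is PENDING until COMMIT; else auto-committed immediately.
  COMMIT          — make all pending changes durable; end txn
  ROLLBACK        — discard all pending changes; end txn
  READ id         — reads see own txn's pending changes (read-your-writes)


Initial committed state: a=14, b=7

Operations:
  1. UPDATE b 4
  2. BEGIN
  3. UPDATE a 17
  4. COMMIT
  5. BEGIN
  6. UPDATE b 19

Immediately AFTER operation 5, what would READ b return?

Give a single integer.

Answer: 4

Derivation:
Initial committed: {a=14, b=7}
Op 1: UPDATE b=4 (auto-commit; committed b=4)
Op 2: BEGIN: in_txn=True, pending={}
Op 3: UPDATE a=17 (pending; pending now {a=17})
Op 4: COMMIT: merged ['a'] into committed; committed now {a=17, b=4}
Op 5: BEGIN: in_txn=True, pending={}
After op 5: visible(b) = 4 (pending={}, committed={a=17, b=4})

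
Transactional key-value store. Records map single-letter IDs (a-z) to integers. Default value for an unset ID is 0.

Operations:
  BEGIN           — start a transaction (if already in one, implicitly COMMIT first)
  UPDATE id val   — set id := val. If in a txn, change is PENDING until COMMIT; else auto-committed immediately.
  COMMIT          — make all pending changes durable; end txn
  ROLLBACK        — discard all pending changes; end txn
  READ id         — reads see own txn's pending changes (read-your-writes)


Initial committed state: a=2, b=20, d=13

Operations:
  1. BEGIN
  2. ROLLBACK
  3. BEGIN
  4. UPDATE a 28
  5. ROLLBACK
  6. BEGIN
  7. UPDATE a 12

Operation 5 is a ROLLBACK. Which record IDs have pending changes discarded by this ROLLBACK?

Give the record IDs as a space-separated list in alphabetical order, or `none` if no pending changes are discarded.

Initial committed: {a=2, b=20, d=13}
Op 1: BEGIN: in_txn=True, pending={}
Op 2: ROLLBACK: discarded pending []; in_txn=False
Op 3: BEGIN: in_txn=True, pending={}
Op 4: UPDATE a=28 (pending; pending now {a=28})
Op 5: ROLLBACK: discarded pending ['a']; in_txn=False
Op 6: BEGIN: in_txn=True, pending={}
Op 7: UPDATE a=12 (pending; pending now {a=12})
ROLLBACK at op 5 discards: ['a']

Answer: a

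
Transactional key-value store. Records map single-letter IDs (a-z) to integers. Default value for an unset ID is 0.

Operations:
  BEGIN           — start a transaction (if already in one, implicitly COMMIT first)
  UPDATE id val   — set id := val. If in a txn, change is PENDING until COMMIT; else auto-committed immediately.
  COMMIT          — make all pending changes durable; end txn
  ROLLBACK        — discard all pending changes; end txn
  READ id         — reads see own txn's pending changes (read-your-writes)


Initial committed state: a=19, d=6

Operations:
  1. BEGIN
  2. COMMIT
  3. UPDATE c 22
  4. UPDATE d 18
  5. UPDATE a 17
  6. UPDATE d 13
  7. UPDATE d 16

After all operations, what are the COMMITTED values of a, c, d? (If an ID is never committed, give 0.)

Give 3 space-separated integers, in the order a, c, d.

Answer: 17 22 16

Derivation:
Initial committed: {a=19, d=6}
Op 1: BEGIN: in_txn=True, pending={}
Op 2: COMMIT: merged [] into committed; committed now {a=19, d=6}
Op 3: UPDATE c=22 (auto-commit; committed c=22)
Op 4: UPDATE d=18 (auto-commit; committed d=18)
Op 5: UPDATE a=17 (auto-commit; committed a=17)
Op 6: UPDATE d=13 (auto-commit; committed d=13)
Op 7: UPDATE d=16 (auto-commit; committed d=16)
Final committed: {a=17, c=22, d=16}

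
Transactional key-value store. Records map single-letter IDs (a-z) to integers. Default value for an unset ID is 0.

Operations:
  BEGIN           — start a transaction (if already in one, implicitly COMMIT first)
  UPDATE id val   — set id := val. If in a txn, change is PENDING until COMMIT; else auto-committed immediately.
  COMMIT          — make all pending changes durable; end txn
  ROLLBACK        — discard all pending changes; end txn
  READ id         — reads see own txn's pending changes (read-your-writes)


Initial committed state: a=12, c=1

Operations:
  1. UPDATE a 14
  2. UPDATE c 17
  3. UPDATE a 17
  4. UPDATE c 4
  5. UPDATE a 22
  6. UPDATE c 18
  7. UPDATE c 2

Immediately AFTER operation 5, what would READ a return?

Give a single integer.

Answer: 22

Derivation:
Initial committed: {a=12, c=1}
Op 1: UPDATE a=14 (auto-commit; committed a=14)
Op 2: UPDATE c=17 (auto-commit; committed c=17)
Op 3: UPDATE a=17 (auto-commit; committed a=17)
Op 4: UPDATE c=4 (auto-commit; committed c=4)
Op 5: UPDATE a=22 (auto-commit; committed a=22)
After op 5: visible(a) = 22 (pending={}, committed={a=22, c=4})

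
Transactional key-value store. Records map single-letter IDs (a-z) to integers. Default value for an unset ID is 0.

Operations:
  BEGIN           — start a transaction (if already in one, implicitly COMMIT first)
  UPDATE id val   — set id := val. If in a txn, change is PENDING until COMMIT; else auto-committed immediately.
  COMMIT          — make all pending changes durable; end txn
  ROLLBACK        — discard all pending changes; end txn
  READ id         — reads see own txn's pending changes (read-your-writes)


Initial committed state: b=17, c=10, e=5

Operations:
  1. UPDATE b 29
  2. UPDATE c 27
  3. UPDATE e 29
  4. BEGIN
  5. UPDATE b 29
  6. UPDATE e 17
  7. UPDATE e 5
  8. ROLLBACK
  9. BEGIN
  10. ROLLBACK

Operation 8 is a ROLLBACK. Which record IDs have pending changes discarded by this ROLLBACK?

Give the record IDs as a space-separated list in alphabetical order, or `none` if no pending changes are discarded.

Initial committed: {b=17, c=10, e=5}
Op 1: UPDATE b=29 (auto-commit; committed b=29)
Op 2: UPDATE c=27 (auto-commit; committed c=27)
Op 3: UPDATE e=29 (auto-commit; committed e=29)
Op 4: BEGIN: in_txn=True, pending={}
Op 5: UPDATE b=29 (pending; pending now {b=29})
Op 6: UPDATE e=17 (pending; pending now {b=29, e=17})
Op 7: UPDATE e=5 (pending; pending now {b=29, e=5})
Op 8: ROLLBACK: discarded pending ['b', 'e']; in_txn=False
Op 9: BEGIN: in_txn=True, pending={}
Op 10: ROLLBACK: discarded pending []; in_txn=False
ROLLBACK at op 8 discards: ['b', 'e']

Answer: b e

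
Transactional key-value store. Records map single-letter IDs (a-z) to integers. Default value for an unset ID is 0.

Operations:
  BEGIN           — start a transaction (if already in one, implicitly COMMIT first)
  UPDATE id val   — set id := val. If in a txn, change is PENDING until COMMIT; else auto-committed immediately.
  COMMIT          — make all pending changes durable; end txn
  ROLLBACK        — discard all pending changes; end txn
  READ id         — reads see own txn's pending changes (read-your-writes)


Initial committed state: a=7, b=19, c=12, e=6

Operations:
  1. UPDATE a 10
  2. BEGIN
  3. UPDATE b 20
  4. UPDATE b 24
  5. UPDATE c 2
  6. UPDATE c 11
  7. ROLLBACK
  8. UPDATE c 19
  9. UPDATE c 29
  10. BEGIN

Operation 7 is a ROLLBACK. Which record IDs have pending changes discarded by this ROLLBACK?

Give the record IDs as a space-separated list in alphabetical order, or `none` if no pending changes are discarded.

Answer: b c

Derivation:
Initial committed: {a=7, b=19, c=12, e=6}
Op 1: UPDATE a=10 (auto-commit; committed a=10)
Op 2: BEGIN: in_txn=True, pending={}
Op 3: UPDATE b=20 (pending; pending now {b=20})
Op 4: UPDATE b=24 (pending; pending now {b=24})
Op 5: UPDATE c=2 (pending; pending now {b=24, c=2})
Op 6: UPDATE c=11 (pending; pending now {b=24, c=11})
Op 7: ROLLBACK: discarded pending ['b', 'c']; in_txn=False
Op 8: UPDATE c=19 (auto-commit; committed c=19)
Op 9: UPDATE c=29 (auto-commit; committed c=29)
Op 10: BEGIN: in_txn=True, pending={}
ROLLBACK at op 7 discards: ['b', 'c']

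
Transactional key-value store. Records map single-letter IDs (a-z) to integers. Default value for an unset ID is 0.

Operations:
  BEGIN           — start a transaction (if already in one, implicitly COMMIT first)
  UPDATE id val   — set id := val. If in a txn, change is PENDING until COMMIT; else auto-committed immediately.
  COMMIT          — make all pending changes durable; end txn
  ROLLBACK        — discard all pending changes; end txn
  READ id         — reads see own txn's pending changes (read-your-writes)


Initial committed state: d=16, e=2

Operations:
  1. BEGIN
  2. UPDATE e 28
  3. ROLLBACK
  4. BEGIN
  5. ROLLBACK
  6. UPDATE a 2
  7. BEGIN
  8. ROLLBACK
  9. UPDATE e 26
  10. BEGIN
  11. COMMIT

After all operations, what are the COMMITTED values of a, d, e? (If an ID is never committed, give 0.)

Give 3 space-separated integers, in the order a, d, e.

Initial committed: {d=16, e=2}
Op 1: BEGIN: in_txn=True, pending={}
Op 2: UPDATE e=28 (pending; pending now {e=28})
Op 3: ROLLBACK: discarded pending ['e']; in_txn=False
Op 4: BEGIN: in_txn=True, pending={}
Op 5: ROLLBACK: discarded pending []; in_txn=False
Op 6: UPDATE a=2 (auto-commit; committed a=2)
Op 7: BEGIN: in_txn=True, pending={}
Op 8: ROLLBACK: discarded pending []; in_txn=False
Op 9: UPDATE e=26 (auto-commit; committed e=26)
Op 10: BEGIN: in_txn=True, pending={}
Op 11: COMMIT: merged [] into committed; committed now {a=2, d=16, e=26}
Final committed: {a=2, d=16, e=26}

Answer: 2 16 26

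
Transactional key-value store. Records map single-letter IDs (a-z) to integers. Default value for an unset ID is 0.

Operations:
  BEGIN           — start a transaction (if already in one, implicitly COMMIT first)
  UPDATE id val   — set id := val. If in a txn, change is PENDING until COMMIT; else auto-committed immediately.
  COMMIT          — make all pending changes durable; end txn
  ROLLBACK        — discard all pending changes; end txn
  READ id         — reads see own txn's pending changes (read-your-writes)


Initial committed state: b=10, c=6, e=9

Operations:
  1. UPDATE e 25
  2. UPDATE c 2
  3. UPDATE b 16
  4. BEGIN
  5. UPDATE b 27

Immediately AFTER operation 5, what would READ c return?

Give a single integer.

Answer: 2

Derivation:
Initial committed: {b=10, c=6, e=9}
Op 1: UPDATE e=25 (auto-commit; committed e=25)
Op 2: UPDATE c=2 (auto-commit; committed c=2)
Op 3: UPDATE b=16 (auto-commit; committed b=16)
Op 4: BEGIN: in_txn=True, pending={}
Op 5: UPDATE b=27 (pending; pending now {b=27})
After op 5: visible(c) = 2 (pending={b=27}, committed={b=16, c=2, e=25})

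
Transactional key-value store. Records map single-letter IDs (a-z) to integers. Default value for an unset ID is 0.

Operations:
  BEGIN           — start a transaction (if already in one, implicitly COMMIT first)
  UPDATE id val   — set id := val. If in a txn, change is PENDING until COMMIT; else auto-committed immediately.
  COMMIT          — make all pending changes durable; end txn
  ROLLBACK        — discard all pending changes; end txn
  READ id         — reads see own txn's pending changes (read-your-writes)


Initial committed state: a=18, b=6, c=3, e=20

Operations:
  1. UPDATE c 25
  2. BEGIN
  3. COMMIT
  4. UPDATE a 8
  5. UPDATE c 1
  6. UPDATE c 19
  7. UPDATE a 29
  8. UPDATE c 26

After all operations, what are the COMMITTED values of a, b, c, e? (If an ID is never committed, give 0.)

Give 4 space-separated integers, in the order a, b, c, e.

Answer: 29 6 26 20

Derivation:
Initial committed: {a=18, b=6, c=3, e=20}
Op 1: UPDATE c=25 (auto-commit; committed c=25)
Op 2: BEGIN: in_txn=True, pending={}
Op 3: COMMIT: merged [] into committed; committed now {a=18, b=6, c=25, e=20}
Op 4: UPDATE a=8 (auto-commit; committed a=8)
Op 5: UPDATE c=1 (auto-commit; committed c=1)
Op 6: UPDATE c=19 (auto-commit; committed c=19)
Op 7: UPDATE a=29 (auto-commit; committed a=29)
Op 8: UPDATE c=26 (auto-commit; committed c=26)
Final committed: {a=29, b=6, c=26, e=20}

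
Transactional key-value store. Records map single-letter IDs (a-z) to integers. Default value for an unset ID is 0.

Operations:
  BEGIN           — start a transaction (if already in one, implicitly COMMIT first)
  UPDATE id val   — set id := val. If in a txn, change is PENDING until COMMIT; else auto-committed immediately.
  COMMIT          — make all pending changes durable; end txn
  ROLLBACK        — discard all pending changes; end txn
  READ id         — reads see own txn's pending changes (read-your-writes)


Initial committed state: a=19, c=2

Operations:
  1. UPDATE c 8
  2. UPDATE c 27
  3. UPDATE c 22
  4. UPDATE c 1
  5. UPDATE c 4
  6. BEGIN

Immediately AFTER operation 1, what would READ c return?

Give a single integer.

Initial committed: {a=19, c=2}
Op 1: UPDATE c=8 (auto-commit; committed c=8)
After op 1: visible(c) = 8 (pending={}, committed={a=19, c=8})

Answer: 8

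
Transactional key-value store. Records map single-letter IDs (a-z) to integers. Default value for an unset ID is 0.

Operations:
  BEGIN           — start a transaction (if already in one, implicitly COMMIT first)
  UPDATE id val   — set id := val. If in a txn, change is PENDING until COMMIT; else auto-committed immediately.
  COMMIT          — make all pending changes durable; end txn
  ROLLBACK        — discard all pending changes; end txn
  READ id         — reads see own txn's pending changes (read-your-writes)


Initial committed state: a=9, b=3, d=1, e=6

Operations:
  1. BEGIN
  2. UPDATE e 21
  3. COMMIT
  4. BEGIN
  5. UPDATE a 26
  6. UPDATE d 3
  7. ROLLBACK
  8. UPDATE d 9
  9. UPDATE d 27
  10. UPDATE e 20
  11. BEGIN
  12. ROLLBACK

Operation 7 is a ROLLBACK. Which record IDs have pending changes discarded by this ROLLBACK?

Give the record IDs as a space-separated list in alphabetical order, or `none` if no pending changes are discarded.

Initial committed: {a=9, b=3, d=1, e=6}
Op 1: BEGIN: in_txn=True, pending={}
Op 2: UPDATE e=21 (pending; pending now {e=21})
Op 3: COMMIT: merged ['e'] into committed; committed now {a=9, b=3, d=1, e=21}
Op 4: BEGIN: in_txn=True, pending={}
Op 5: UPDATE a=26 (pending; pending now {a=26})
Op 6: UPDATE d=3 (pending; pending now {a=26, d=3})
Op 7: ROLLBACK: discarded pending ['a', 'd']; in_txn=False
Op 8: UPDATE d=9 (auto-commit; committed d=9)
Op 9: UPDATE d=27 (auto-commit; committed d=27)
Op 10: UPDATE e=20 (auto-commit; committed e=20)
Op 11: BEGIN: in_txn=True, pending={}
Op 12: ROLLBACK: discarded pending []; in_txn=False
ROLLBACK at op 7 discards: ['a', 'd']

Answer: a d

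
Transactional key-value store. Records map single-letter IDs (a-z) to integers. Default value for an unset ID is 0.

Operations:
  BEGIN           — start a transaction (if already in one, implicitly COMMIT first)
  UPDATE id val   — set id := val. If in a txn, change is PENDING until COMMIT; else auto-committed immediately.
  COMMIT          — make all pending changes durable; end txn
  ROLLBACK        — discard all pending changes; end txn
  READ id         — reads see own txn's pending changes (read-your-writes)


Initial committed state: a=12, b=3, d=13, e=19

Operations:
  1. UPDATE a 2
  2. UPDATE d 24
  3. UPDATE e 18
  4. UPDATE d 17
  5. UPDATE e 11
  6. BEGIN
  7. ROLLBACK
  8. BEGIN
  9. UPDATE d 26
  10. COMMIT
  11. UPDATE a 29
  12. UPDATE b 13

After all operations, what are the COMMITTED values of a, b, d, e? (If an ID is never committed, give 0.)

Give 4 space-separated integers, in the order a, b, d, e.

Answer: 29 13 26 11

Derivation:
Initial committed: {a=12, b=3, d=13, e=19}
Op 1: UPDATE a=2 (auto-commit; committed a=2)
Op 2: UPDATE d=24 (auto-commit; committed d=24)
Op 3: UPDATE e=18 (auto-commit; committed e=18)
Op 4: UPDATE d=17 (auto-commit; committed d=17)
Op 5: UPDATE e=11 (auto-commit; committed e=11)
Op 6: BEGIN: in_txn=True, pending={}
Op 7: ROLLBACK: discarded pending []; in_txn=False
Op 8: BEGIN: in_txn=True, pending={}
Op 9: UPDATE d=26 (pending; pending now {d=26})
Op 10: COMMIT: merged ['d'] into committed; committed now {a=2, b=3, d=26, e=11}
Op 11: UPDATE a=29 (auto-commit; committed a=29)
Op 12: UPDATE b=13 (auto-commit; committed b=13)
Final committed: {a=29, b=13, d=26, e=11}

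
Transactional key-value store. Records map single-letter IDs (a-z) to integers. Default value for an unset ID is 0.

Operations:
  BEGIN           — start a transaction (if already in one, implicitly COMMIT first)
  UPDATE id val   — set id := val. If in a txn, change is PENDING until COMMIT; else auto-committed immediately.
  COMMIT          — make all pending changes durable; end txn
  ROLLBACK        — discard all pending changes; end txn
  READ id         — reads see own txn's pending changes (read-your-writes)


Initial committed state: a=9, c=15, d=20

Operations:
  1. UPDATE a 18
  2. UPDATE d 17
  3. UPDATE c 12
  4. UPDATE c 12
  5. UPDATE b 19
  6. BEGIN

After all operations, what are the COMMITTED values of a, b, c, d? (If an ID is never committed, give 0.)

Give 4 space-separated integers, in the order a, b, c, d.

Initial committed: {a=9, c=15, d=20}
Op 1: UPDATE a=18 (auto-commit; committed a=18)
Op 2: UPDATE d=17 (auto-commit; committed d=17)
Op 3: UPDATE c=12 (auto-commit; committed c=12)
Op 4: UPDATE c=12 (auto-commit; committed c=12)
Op 5: UPDATE b=19 (auto-commit; committed b=19)
Op 6: BEGIN: in_txn=True, pending={}
Final committed: {a=18, b=19, c=12, d=17}

Answer: 18 19 12 17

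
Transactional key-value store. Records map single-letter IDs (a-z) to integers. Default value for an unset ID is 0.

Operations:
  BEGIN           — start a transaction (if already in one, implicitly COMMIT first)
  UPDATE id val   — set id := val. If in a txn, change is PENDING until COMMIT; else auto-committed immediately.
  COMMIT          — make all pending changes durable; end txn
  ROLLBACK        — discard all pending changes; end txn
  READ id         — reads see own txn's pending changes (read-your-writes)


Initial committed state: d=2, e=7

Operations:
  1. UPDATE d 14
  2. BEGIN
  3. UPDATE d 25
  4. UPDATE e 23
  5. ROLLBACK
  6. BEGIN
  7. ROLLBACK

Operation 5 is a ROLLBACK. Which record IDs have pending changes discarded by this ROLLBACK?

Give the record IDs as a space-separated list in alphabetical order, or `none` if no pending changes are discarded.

Answer: d e

Derivation:
Initial committed: {d=2, e=7}
Op 1: UPDATE d=14 (auto-commit; committed d=14)
Op 2: BEGIN: in_txn=True, pending={}
Op 3: UPDATE d=25 (pending; pending now {d=25})
Op 4: UPDATE e=23 (pending; pending now {d=25, e=23})
Op 5: ROLLBACK: discarded pending ['d', 'e']; in_txn=False
Op 6: BEGIN: in_txn=True, pending={}
Op 7: ROLLBACK: discarded pending []; in_txn=False
ROLLBACK at op 5 discards: ['d', 'e']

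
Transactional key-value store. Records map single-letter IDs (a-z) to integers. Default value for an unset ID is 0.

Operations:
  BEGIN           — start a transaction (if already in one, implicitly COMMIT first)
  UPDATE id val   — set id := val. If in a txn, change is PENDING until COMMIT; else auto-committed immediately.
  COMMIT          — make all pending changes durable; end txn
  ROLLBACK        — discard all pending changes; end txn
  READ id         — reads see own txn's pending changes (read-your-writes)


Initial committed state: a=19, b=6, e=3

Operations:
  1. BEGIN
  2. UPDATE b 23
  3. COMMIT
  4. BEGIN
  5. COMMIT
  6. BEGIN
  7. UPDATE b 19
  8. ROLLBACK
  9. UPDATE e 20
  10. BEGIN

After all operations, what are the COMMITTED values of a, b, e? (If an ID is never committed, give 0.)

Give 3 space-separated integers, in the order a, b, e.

Answer: 19 23 20

Derivation:
Initial committed: {a=19, b=6, e=3}
Op 1: BEGIN: in_txn=True, pending={}
Op 2: UPDATE b=23 (pending; pending now {b=23})
Op 3: COMMIT: merged ['b'] into committed; committed now {a=19, b=23, e=3}
Op 4: BEGIN: in_txn=True, pending={}
Op 5: COMMIT: merged [] into committed; committed now {a=19, b=23, e=3}
Op 6: BEGIN: in_txn=True, pending={}
Op 7: UPDATE b=19 (pending; pending now {b=19})
Op 8: ROLLBACK: discarded pending ['b']; in_txn=False
Op 9: UPDATE e=20 (auto-commit; committed e=20)
Op 10: BEGIN: in_txn=True, pending={}
Final committed: {a=19, b=23, e=20}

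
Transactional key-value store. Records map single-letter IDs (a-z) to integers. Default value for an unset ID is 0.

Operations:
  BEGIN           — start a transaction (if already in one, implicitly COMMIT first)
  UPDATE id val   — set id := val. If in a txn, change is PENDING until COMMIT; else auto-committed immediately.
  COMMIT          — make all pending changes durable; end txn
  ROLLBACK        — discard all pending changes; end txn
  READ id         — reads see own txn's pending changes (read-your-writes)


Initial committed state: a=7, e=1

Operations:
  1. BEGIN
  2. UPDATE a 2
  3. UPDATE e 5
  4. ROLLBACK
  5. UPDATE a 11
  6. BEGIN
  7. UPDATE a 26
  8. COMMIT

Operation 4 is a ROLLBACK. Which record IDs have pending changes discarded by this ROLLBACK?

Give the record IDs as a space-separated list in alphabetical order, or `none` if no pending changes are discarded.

Answer: a e

Derivation:
Initial committed: {a=7, e=1}
Op 1: BEGIN: in_txn=True, pending={}
Op 2: UPDATE a=2 (pending; pending now {a=2})
Op 3: UPDATE e=5 (pending; pending now {a=2, e=5})
Op 4: ROLLBACK: discarded pending ['a', 'e']; in_txn=False
Op 5: UPDATE a=11 (auto-commit; committed a=11)
Op 6: BEGIN: in_txn=True, pending={}
Op 7: UPDATE a=26 (pending; pending now {a=26})
Op 8: COMMIT: merged ['a'] into committed; committed now {a=26, e=1}
ROLLBACK at op 4 discards: ['a', 'e']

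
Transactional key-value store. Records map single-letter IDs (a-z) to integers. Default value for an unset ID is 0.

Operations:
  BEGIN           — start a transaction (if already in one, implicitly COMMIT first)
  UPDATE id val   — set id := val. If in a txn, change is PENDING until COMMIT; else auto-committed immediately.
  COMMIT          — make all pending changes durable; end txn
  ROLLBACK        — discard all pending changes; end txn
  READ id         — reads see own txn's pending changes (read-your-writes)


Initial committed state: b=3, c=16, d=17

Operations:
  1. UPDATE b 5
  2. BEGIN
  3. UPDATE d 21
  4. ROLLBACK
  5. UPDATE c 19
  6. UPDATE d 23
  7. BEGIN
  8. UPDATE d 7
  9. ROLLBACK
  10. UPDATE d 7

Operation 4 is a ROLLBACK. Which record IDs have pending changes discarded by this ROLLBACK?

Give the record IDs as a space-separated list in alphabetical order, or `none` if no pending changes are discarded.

Initial committed: {b=3, c=16, d=17}
Op 1: UPDATE b=5 (auto-commit; committed b=5)
Op 2: BEGIN: in_txn=True, pending={}
Op 3: UPDATE d=21 (pending; pending now {d=21})
Op 4: ROLLBACK: discarded pending ['d']; in_txn=False
Op 5: UPDATE c=19 (auto-commit; committed c=19)
Op 6: UPDATE d=23 (auto-commit; committed d=23)
Op 7: BEGIN: in_txn=True, pending={}
Op 8: UPDATE d=7 (pending; pending now {d=7})
Op 9: ROLLBACK: discarded pending ['d']; in_txn=False
Op 10: UPDATE d=7 (auto-commit; committed d=7)
ROLLBACK at op 4 discards: ['d']

Answer: d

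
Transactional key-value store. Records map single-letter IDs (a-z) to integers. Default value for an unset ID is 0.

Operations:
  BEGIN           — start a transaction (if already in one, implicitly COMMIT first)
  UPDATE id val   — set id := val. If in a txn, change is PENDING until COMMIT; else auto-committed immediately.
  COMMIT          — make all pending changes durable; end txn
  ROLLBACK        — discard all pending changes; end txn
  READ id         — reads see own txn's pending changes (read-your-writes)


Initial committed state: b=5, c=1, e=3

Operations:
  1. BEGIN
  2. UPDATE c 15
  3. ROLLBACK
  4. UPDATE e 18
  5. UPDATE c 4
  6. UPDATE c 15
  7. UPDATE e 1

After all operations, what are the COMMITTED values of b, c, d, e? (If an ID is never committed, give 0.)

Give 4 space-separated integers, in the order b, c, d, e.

Answer: 5 15 0 1

Derivation:
Initial committed: {b=5, c=1, e=3}
Op 1: BEGIN: in_txn=True, pending={}
Op 2: UPDATE c=15 (pending; pending now {c=15})
Op 3: ROLLBACK: discarded pending ['c']; in_txn=False
Op 4: UPDATE e=18 (auto-commit; committed e=18)
Op 5: UPDATE c=4 (auto-commit; committed c=4)
Op 6: UPDATE c=15 (auto-commit; committed c=15)
Op 7: UPDATE e=1 (auto-commit; committed e=1)
Final committed: {b=5, c=15, e=1}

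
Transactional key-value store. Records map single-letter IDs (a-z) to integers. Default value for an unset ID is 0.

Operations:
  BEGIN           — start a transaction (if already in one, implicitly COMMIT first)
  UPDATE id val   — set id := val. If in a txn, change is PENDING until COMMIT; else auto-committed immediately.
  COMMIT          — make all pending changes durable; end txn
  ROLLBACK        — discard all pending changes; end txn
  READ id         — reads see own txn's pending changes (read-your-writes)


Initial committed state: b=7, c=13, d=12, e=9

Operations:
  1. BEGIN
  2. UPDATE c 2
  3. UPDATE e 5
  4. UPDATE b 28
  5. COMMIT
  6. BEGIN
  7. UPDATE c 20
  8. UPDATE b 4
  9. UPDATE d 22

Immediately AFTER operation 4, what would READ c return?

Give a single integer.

Initial committed: {b=7, c=13, d=12, e=9}
Op 1: BEGIN: in_txn=True, pending={}
Op 2: UPDATE c=2 (pending; pending now {c=2})
Op 3: UPDATE e=5 (pending; pending now {c=2, e=5})
Op 4: UPDATE b=28 (pending; pending now {b=28, c=2, e=5})
After op 4: visible(c) = 2 (pending={b=28, c=2, e=5}, committed={b=7, c=13, d=12, e=9})

Answer: 2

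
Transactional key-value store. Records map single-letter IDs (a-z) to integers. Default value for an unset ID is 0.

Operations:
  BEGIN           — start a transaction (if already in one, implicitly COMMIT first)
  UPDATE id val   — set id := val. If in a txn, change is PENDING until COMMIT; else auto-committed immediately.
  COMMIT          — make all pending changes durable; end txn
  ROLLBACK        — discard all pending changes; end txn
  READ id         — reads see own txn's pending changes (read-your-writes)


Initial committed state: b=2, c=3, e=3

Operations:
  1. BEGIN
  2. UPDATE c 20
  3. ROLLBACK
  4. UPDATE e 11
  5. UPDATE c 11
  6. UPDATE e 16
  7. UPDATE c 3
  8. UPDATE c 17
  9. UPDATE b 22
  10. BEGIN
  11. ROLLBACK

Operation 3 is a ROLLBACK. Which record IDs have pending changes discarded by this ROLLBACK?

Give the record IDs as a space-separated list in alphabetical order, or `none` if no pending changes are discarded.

Initial committed: {b=2, c=3, e=3}
Op 1: BEGIN: in_txn=True, pending={}
Op 2: UPDATE c=20 (pending; pending now {c=20})
Op 3: ROLLBACK: discarded pending ['c']; in_txn=False
Op 4: UPDATE e=11 (auto-commit; committed e=11)
Op 5: UPDATE c=11 (auto-commit; committed c=11)
Op 6: UPDATE e=16 (auto-commit; committed e=16)
Op 7: UPDATE c=3 (auto-commit; committed c=3)
Op 8: UPDATE c=17 (auto-commit; committed c=17)
Op 9: UPDATE b=22 (auto-commit; committed b=22)
Op 10: BEGIN: in_txn=True, pending={}
Op 11: ROLLBACK: discarded pending []; in_txn=False
ROLLBACK at op 3 discards: ['c']

Answer: c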